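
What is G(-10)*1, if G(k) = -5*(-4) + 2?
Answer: 22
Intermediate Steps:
G(k) = 22 (G(k) = 20 + 2 = 22)
G(-10)*1 = 22*1 = 22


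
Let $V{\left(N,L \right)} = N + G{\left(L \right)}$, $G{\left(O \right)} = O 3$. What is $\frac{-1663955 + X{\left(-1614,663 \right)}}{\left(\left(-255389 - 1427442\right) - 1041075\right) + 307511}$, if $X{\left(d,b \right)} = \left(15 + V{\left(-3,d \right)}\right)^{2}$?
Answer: $- \frac{4332989}{483279} \approx -8.9658$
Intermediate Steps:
$G{\left(O \right)} = 3 O$
$V{\left(N,L \right)} = N + 3 L$
$X{\left(d,b \right)} = \left(12 + 3 d\right)^{2}$ ($X{\left(d,b \right)} = \left(15 + \left(-3 + 3 d\right)\right)^{2} = \left(12 + 3 d\right)^{2}$)
$\frac{-1663955 + X{\left(-1614,663 \right)}}{\left(\left(-255389 - 1427442\right) - 1041075\right) + 307511} = \frac{-1663955 + 9 \left(4 - 1614\right)^{2}}{\left(\left(-255389 - 1427442\right) - 1041075\right) + 307511} = \frac{-1663955 + 9 \left(-1610\right)^{2}}{\left(-1682831 - 1041075\right) + 307511} = \frac{-1663955 + 9 \cdot 2592100}{-2723906 + 307511} = \frac{-1663955 + 23328900}{-2416395} = 21664945 \left(- \frac{1}{2416395}\right) = - \frac{4332989}{483279}$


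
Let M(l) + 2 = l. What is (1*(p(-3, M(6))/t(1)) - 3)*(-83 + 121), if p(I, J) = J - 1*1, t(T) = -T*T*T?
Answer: -228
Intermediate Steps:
M(l) = -2 + l
t(T) = -T³ (t(T) = -T*T² = -T³)
p(I, J) = -1 + J (p(I, J) = J - 1 = -1 + J)
(1*(p(-3, M(6))/t(1)) - 3)*(-83 + 121) = (1*((-1 + (-2 + 6))/((-1*1³))) - 3)*(-83 + 121) = (1*((-1 + 4)/((-1*1))) - 3)*38 = (1*(3/(-1)) - 3)*38 = (1*(3*(-1)) - 3)*38 = (1*(-3) - 3)*38 = (-3 - 3)*38 = -6*38 = -228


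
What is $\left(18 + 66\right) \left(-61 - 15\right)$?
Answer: $-6384$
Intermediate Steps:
$\left(18 + 66\right) \left(-61 - 15\right) = 84 \left(-76\right) = -6384$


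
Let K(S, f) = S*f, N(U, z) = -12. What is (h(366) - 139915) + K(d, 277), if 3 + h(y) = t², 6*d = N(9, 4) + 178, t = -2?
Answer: -396751/3 ≈ -1.3225e+5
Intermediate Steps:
d = 83/3 (d = (-12 + 178)/6 = (⅙)*166 = 83/3 ≈ 27.667)
h(y) = 1 (h(y) = -3 + (-2)² = -3 + 4 = 1)
(h(366) - 139915) + K(d, 277) = (1 - 139915) + (83/3)*277 = -139914 + 22991/3 = -396751/3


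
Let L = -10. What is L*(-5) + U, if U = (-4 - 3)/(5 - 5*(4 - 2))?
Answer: 257/5 ≈ 51.400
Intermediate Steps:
U = 7/5 (U = -7/(5 - 5*2) = -7/(5 - 10) = -7/(-5) = -7*(-1/5) = 7/5 ≈ 1.4000)
L*(-5) + U = -10*(-5) + 7/5 = 50 + 7/5 = 257/5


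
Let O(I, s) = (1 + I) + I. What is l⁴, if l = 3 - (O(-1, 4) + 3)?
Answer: 1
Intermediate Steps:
O(I, s) = 1 + 2*I
l = 1 (l = 3 - ((1 + 2*(-1)) + 3) = 3 - ((1 - 2) + 3) = 3 - (-1 + 3) = 3 - 1*2 = 3 - 2 = 1)
l⁴ = 1⁴ = 1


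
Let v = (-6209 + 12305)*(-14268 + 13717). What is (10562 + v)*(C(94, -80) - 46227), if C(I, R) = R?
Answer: 155051302538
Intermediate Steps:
v = -3358896 (v = 6096*(-551) = -3358896)
(10562 + v)*(C(94, -80) - 46227) = (10562 - 3358896)*(-80 - 46227) = -3348334*(-46307) = 155051302538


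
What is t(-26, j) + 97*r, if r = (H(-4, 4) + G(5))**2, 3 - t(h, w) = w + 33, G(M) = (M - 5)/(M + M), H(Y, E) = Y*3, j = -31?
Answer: 13969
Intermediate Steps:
H(Y, E) = 3*Y
G(M) = (-5 + M)/(2*M) (G(M) = (-5 + M)/((2*M)) = (-5 + M)*(1/(2*M)) = (-5 + M)/(2*M))
t(h, w) = -30 - w (t(h, w) = 3 - (w + 33) = 3 - (33 + w) = 3 + (-33 - w) = -30 - w)
r = 144 (r = (3*(-4) + (1/2)*(-5 + 5)/5)**2 = (-12 + (1/2)*(1/5)*0)**2 = (-12 + 0)**2 = (-12)**2 = 144)
t(-26, j) + 97*r = (-30 - 1*(-31)) + 97*144 = (-30 + 31) + 13968 = 1 + 13968 = 13969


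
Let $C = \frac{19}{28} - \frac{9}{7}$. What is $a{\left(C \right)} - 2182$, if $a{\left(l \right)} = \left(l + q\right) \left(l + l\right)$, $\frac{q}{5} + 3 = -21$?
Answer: $- \frac{797935}{392} \approx -2035.5$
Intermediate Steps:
$q = -120$ ($q = -15 + 5 \left(-21\right) = -15 - 105 = -120$)
$C = - \frac{17}{28}$ ($C = 19 \cdot \frac{1}{28} - \frac{9}{7} = \frac{19}{28} - \frac{9}{7} = - \frac{17}{28} \approx -0.60714$)
$a{\left(l \right)} = 2 l \left(-120 + l\right)$ ($a{\left(l \right)} = \left(l - 120\right) \left(l + l\right) = \left(-120 + l\right) 2 l = 2 l \left(-120 + l\right)$)
$a{\left(C \right)} - 2182 = 2 \left(- \frac{17}{28}\right) \left(-120 - \frac{17}{28}\right) - 2182 = 2 \left(- \frac{17}{28}\right) \left(- \frac{3377}{28}\right) - 2182 = \frac{57409}{392} - 2182 = - \frac{797935}{392}$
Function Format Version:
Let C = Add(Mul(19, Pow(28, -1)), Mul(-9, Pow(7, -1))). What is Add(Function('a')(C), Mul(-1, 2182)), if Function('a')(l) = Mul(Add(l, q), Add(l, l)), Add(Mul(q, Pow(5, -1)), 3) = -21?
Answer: Rational(-797935, 392) ≈ -2035.5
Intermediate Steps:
q = -120 (q = Add(-15, Mul(5, -21)) = Add(-15, -105) = -120)
C = Rational(-17, 28) (C = Add(Mul(19, Rational(1, 28)), Mul(-9, Rational(1, 7))) = Add(Rational(19, 28), Rational(-9, 7)) = Rational(-17, 28) ≈ -0.60714)
Function('a')(l) = Mul(2, l, Add(-120, l)) (Function('a')(l) = Mul(Add(l, -120), Add(l, l)) = Mul(Add(-120, l), Mul(2, l)) = Mul(2, l, Add(-120, l)))
Add(Function('a')(C), Mul(-1, 2182)) = Add(Mul(2, Rational(-17, 28), Add(-120, Rational(-17, 28))), Mul(-1, 2182)) = Add(Mul(2, Rational(-17, 28), Rational(-3377, 28)), -2182) = Add(Rational(57409, 392), -2182) = Rational(-797935, 392)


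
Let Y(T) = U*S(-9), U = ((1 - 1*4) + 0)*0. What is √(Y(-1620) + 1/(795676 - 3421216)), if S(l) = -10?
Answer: I*√656385/1312770 ≈ 0.00061715*I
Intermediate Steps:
U = 0 (U = ((1 - 4) + 0)*0 = (-3 + 0)*0 = -3*0 = 0)
Y(T) = 0 (Y(T) = 0*(-10) = 0)
√(Y(-1620) + 1/(795676 - 3421216)) = √(0 + 1/(795676 - 3421216)) = √(0 + 1/(-2625540)) = √(0 - 1/2625540) = √(-1/2625540) = I*√656385/1312770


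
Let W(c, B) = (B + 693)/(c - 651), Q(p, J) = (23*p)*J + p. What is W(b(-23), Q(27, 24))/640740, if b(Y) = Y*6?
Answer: -434/14042885 ≈ -3.0905e-5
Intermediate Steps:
Q(p, J) = p + 23*J*p (Q(p, J) = 23*J*p + p = p + 23*J*p)
b(Y) = 6*Y
W(c, B) = (693 + B)/(-651 + c)
W(b(-23), Q(27, 24))/640740 = ((693 + 27*(1 + 23*24))/(-651 + 6*(-23)))/640740 = ((693 + 27*(1 + 552))/(-651 - 138))*(1/640740) = ((693 + 27*553)/(-789))*(1/640740) = -(693 + 14931)/789*(1/640740) = -1/789*15624*(1/640740) = -5208/263*1/640740 = -434/14042885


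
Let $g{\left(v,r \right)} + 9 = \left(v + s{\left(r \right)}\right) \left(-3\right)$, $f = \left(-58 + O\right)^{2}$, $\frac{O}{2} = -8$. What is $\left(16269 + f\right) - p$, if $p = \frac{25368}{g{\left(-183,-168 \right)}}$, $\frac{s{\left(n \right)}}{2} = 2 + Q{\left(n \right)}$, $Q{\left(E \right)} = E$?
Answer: $\frac{1390623}{64} \approx 21729.0$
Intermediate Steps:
$O = -16$ ($O = 2 \left(-8\right) = -16$)
$f = 5476$ ($f = \left(-58 - 16\right)^{2} = \left(-74\right)^{2} = 5476$)
$s{\left(n \right)} = 4 + 2 n$ ($s{\left(n \right)} = 2 \left(2 + n\right) = 4 + 2 n$)
$g{\left(v,r \right)} = -21 - 6 r - 3 v$ ($g{\left(v,r \right)} = -9 + \left(v + \left(4 + 2 r\right)\right) \left(-3\right) = -9 + \left(4 + v + 2 r\right) \left(-3\right) = -9 - \left(12 + 3 v + 6 r\right) = -21 - 6 r - 3 v$)
$p = \frac{1057}{64}$ ($p = \frac{25368}{-21 - -1008 - -549} = \frac{25368}{-21 + 1008 + 549} = \frac{25368}{1536} = 25368 \cdot \frac{1}{1536} = \frac{1057}{64} \approx 16.516$)
$\left(16269 + f\right) - p = \left(16269 + 5476\right) - \frac{1057}{64} = 21745 - \frac{1057}{64} = \frac{1390623}{64}$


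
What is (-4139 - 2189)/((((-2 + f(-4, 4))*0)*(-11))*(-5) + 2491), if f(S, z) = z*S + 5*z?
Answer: -6328/2491 ≈ -2.5403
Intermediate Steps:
f(S, z) = 5*z + S*z (f(S, z) = S*z + 5*z = 5*z + S*z)
(-4139 - 2189)/((((-2 + f(-4, 4))*0)*(-11))*(-5) + 2491) = (-4139 - 2189)/((((-2 + 4*(5 - 4))*0)*(-11))*(-5) + 2491) = -6328/((((-2 + 4*1)*0)*(-11))*(-5) + 2491) = -6328/((((-2 + 4)*0)*(-11))*(-5) + 2491) = -6328/(((2*0)*(-11))*(-5) + 2491) = -6328/((0*(-11))*(-5) + 2491) = -6328/(0*(-5) + 2491) = -6328/(0 + 2491) = -6328/2491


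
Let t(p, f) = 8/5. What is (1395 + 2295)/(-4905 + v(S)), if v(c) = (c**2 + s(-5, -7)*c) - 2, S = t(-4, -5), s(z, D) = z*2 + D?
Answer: -10250/13699 ≈ -0.74823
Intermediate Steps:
s(z, D) = D + 2*z (s(z, D) = 2*z + D = D + 2*z)
t(p, f) = 8/5 (t(p, f) = 8*(1/5) = 8/5)
S = 8/5 ≈ 1.6000
v(c) = -2 + c**2 - 17*c (v(c) = (c**2 + (-7 + 2*(-5))*c) - 2 = (c**2 + (-7 - 10)*c) - 2 = (c**2 - 17*c) - 2 = -2 + c**2 - 17*c)
(1395 + 2295)/(-4905 + v(S)) = (1395 + 2295)/(-4905 + (-2 + (8/5)**2 - 17*8/5)) = 3690/(-4905 + (-2 + 64/25 - 136/5)) = 3690/(-4905 - 666/25) = 3690/(-123291/25) = 3690*(-25/123291) = -10250/13699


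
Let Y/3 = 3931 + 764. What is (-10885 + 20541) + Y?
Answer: 23741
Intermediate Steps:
Y = 14085 (Y = 3*(3931 + 764) = 3*4695 = 14085)
(-10885 + 20541) + Y = (-10885 + 20541) + 14085 = 9656 + 14085 = 23741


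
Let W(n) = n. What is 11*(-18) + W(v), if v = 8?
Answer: -190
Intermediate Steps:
11*(-18) + W(v) = 11*(-18) + 8 = -198 + 8 = -190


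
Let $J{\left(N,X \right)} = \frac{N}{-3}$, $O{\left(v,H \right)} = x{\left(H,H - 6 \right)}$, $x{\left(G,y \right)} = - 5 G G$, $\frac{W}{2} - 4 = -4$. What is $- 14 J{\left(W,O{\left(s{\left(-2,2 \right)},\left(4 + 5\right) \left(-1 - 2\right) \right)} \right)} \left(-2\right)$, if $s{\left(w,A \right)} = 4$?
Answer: $0$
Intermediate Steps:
$W = 0$ ($W = 8 + 2 \left(-4\right) = 8 - 8 = 0$)
$x{\left(G,y \right)} = - 5 G^{2}$
$O{\left(v,H \right)} = - 5 H^{2}$
$J{\left(N,X \right)} = - \frac{N}{3}$ ($J{\left(N,X \right)} = N \left(- \frac{1}{3}\right) = - \frac{N}{3}$)
$- 14 J{\left(W,O{\left(s{\left(-2,2 \right)},\left(4 + 5\right) \left(-1 - 2\right) \right)} \right)} \left(-2\right) = - 14 \left(\left(- \frac{1}{3}\right) 0\right) \left(-2\right) = \left(-14\right) 0 \left(-2\right) = 0 \left(-2\right) = 0$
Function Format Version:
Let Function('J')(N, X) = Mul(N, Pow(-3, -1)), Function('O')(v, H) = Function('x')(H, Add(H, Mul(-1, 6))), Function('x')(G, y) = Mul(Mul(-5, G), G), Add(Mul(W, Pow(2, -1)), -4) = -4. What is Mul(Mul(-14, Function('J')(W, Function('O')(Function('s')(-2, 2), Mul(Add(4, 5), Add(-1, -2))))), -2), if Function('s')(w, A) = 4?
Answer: 0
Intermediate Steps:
W = 0 (W = Add(8, Mul(2, -4)) = Add(8, -8) = 0)
Function('x')(G, y) = Mul(-5, Pow(G, 2))
Function('O')(v, H) = Mul(-5, Pow(H, 2))
Function('J')(N, X) = Mul(Rational(-1, 3), N) (Function('J')(N, X) = Mul(N, Rational(-1, 3)) = Mul(Rational(-1, 3), N))
Mul(Mul(-14, Function('J')(W, Function('O')(Function('s')(-2, 2), Mul(Add(4, 5), Add(-1, -2))))), -2) = Mul(Mul(-14, Mul(Rational(-1, 3), 0)), -2) = Mul(Mul(-14, 0), -2) = Mul(0, -2) = 0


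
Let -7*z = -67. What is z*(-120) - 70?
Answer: -8530/7 ≈ -1218.6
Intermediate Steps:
z = 67/7 (z = -⅐*(-67) = 67/7 ≈ 9.5714)
z*(-120) - 70 = (67/7)*(-120) - 70 = -8040/7 - 70 = -8530/7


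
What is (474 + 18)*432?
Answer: 212544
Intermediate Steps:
(474 + 18)*432 = 492*432 = 212544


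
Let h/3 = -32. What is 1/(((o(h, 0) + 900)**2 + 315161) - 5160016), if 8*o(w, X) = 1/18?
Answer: -20736/83666494079 ≈ -2.4784e-7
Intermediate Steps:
h = -96 (h = 3*(-32) = -96)
o(w, X) = 1/144 (o(w, X) = (1/8)/18 = (1/8)*(1/18) = 1/144)
1/(((o(h, 0) + 900)**2 + 315161) - 5160016) = 1/(((1/144 + 900)**2 + 315161) - 5160016) = 1/(((129601/144)**2 + 315161) - 5160016) = 1/((16796419201/20736 + 315161) - 5160016) = 1/(23331597697/20736 - 5160016) = 1/(-83666494079/20736) = -20736/83666494079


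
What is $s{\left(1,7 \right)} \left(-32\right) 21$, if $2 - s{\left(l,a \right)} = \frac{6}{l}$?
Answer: $2688$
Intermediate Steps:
$s{\left(l,a \right)} = 2 - \frac{6}{l}$
$s{\left(1,7 \right)} \left(-32\right) 21 = \left(2 - \frac{6}{1}\right) \left(-32\right) 21 = \left(2 - 6\right) \left(-32\right) 21 = \left(-4\right) \left(-32\right) 21 = 128 \cdot 21 = 2688$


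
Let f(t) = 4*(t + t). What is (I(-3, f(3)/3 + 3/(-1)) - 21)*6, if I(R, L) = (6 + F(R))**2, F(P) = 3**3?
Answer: 6408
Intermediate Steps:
F(P) = 27
f(t) = 8*t (f(t) = 4*(2*t) = 8*t)
I(R, L) = 1089 (I(R, L) = (6 + 27)**2 = 33**2 = 1089)
(I(-3, f(3)/3 + 3/(-1)) - 21)*6 = (1089 - 21)*6 = 1068*6 = 6408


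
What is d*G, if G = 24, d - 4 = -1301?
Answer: -31128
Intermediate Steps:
d = -1297 (d = 4 - 1301 = -1297)
d*G = -1297*24 = -31128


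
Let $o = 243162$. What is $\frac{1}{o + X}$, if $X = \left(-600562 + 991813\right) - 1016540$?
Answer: $- \frac{1}{382127} \approx -2.6169 \cdot 10^{-6}$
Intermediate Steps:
$X = -625289$ ($X = 391251 - 1016540 = -625289$)
$\frac{1}{o + X} = \frac{1}{243162 - 625289} = \frac{1}{-382127} = - \frac{1}{382127}$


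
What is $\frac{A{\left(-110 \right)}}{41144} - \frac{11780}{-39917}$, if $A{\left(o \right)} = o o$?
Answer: $\frac{241918005}{410586262} \approx 0.5892$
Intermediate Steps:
$A{\left(o \right)} = o^{2}$
$\frac{A{\left(-110 \right)}}{41144} - \frac{11780}{-39917} = \frac{\left(-110\right)^{2}}{41144} - \frac{11780}{-39917} = 12100 \cdot \frac{1}{41144} - - \frac{11780}{39917} = \frac{3025}{10286} + \frac{11780}{39917} = \frac{241918005}{410586262}$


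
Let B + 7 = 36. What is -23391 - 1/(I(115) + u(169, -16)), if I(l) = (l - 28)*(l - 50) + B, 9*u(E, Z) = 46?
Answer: -1197665991/51202 ≈ -23391.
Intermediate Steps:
B = 29 (B = -7 + 36 = 29)
u(E, Z) = 46/9 (u(E, Z) = (⅑)*46 = 46/9)
I(l) = 29 + (-50 + l)*(-28 + l) (I(l) = (l - 28)*(l - 50) + 29 = (-28 + l)*(-50 + l) + 29 = (-50 + l)*(-28 + l) + 29 = 29 + (-50 + l)*(-28 + l))
-23391 - 1/(I(115) + u(169, -16)) = -23391 - 1/((1429 + 115² - 78*115) + 46/9) = -23391 - 1/((1429 + 13225 - 8970) + 46/9) = -23391 - 1/(5684 + 46/9) = -23391 - 1/51202/9 = -23391 - 1*9/51202 = -23391 - 9/51202 = -1197665991/51202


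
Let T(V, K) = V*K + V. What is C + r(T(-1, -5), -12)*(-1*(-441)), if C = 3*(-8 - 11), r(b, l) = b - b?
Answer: -57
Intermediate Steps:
T(V, K) = V + K*V (T(V, K) = K*V + V = V + K*V)
r(b, l) = 0
C = -57 (C = 3*(-19) = -57)
C + r(T(-1, -5), -12)*(-1*(-441)) = -57 + 0*(-1*(-441)) = -57 + 0*441 = -57 + 0 = -57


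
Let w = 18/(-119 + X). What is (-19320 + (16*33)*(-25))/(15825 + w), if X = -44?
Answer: -1766920/859819 ≈ -2.0550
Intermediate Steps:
w = -18/163 (w = 18/(-119 - 44) = 18/(-163) = 18*(-1/163) = -18/163 ≈ -0.11043)
(-19320 + (16*33)*(-25))/(15825 + w) = (-19320 + (16*33)*(-25))/(15825 - 18/163) = (-19320 + 528*(-25))/(2579457/163) = (-19320 - 13200)*(163/2579457) = -32520*163/2579457 = -1766920/859819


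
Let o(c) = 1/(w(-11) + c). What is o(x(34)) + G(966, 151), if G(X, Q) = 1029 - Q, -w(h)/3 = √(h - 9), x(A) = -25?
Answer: 141353/161 + 6*I*√5/805 ≈ 877.97 + 0.016666*I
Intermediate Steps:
w(h) = -3*√(-9 + h) (w(h) = -3*√(h - 9) = -3*√(-9 + h))
o(c) = 1/(c - 6*I*√5) (o(c) = 1/(-3*√(-9 - 11) + c) = 1/(-6*I*√5 + c) = 1/(c - 6*I*√5))
o(x(34)) + G(966, 151) = 1/(-25 - 6*I*√5) + (1029 - 1*151) = 1/(-25 - 6*I*√5) + (1029 - 151) = 1/(-25 - 6*I*√5) + 878 = 878 + 1/(-25 - 6*I*√5)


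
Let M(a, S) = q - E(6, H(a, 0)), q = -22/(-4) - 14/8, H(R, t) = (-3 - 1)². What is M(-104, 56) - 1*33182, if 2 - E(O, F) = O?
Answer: -132697/4 ≈ -33174.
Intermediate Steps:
H(R, t) = 16 (H(R, t) = (-4)² = 16)
E(O, F) = 2 - O
q = 15/4 (q = -22*(-¼) - 14*⅛ = 11/2 - 7/4 = 15/4 ≈ 3.7500)
M(a, S) = 31/4 (M(a, S) = 15/4 - (2 - 1*6) = 15/4 - (2 - 6) = 15/4 - 1*(-4) = 15/4 + 4 = 31/4)
M(-104, 56) - 1*33182 = 31/4 - 1*33182 = 31/4 - 33182 = -132697/4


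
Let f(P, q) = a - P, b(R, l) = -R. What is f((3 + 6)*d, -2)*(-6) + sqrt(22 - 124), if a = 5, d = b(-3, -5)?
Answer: 132 + I*sqrt(102) ≈ 132.0 + 10.1*I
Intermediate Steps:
d = 3 (d = -1*(-3) = 3)
f(P, q) = 5 - P
f((3 + 6)*d, -2)*(-6) + sqrt(22 - 124) = (5 - (3 + 6)*3)*(-6) + sqrt(22 - 124) = (5 - 9*3)*(-6) + sqrt(-102) = (5 - 1*27)*(-6) + I*sqrt(102) = (5 - 27)*(-6) + I*sqrt(102) = -22*(-6) + I*sqrt(102) = 132 + I*sqrt(102)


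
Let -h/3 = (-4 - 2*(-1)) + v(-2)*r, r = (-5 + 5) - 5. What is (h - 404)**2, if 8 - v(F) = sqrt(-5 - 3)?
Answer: 75484 + 16680*I*sqrt(2) ≈ 75484.0 + 23589.0*I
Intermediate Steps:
r = -5 (r = 0 - 5 = -5)
v(F) = 8 - 2*I*sqrt(2) (v(F) = 8 - sqrt(-5 - 3) = 8 - sqrt(-8) = 8 - 2*I*sqrt(2))
h = 126 - 30*I*sqrt(2) (h = -3*((-4 - 2*(-1)) + (8 - 2*I*sqrt(2))*(-5)) = -3*((-4 + 2) + (-40 + 10*I*sqrt(2))) = -3*(-2 + (-40 + 10*I*sqrt(2))) = -3*(-42 + 10*I*sqrt(2)) = 126 - 30*I*sqrt(2) ≈ 126.0 - 42.426*I)
(h - 404)**2 = ((126 - 30*I*sqrt(2)) - 404)**2 = (-278 - 30*I*sqrt(2))**2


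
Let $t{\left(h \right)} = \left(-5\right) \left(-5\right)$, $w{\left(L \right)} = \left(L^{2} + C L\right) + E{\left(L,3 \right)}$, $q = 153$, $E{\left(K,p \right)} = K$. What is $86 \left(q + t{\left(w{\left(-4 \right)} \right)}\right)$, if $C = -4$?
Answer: $15308$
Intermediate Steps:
$w{\left(L \right)} = L^{2} - 3 L$ ($w{\left(L \right)} = \left(L^{2} - 4 L\right) + L = L^{2} - 3 L$)
$t{\left(h \right)} = 25$
$86 \left(q + t{\left(w{\left(-4 \right)} \right)}\right) = 86 \left(153 + 25\right) = 86 \cdot 178 = 15308$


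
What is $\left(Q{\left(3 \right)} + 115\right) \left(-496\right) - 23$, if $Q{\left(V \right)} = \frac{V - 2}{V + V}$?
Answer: $- \frac{171437}{3} \approx -57146.0$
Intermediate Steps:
$Q{\left(V \right)} = \frac{-2 + V}{2 V}$
$\left(Q{\left(3 \right)} + 115\right) \left(-496\right) - 23 = \left(\frac{-2 + 3}{2 \cdot 3} + 115\right) \left(-496\right) - 23 = \left(\frac{1}{2} \cdot \frac{1}{3} \cdot 1 + 115\right) \left(-496\right) - 23 = \left(\frac{1}{6} + 115\right) \left(-496\right) - 23 = \frac{691}{6} \left(-496\right) - 23 = - \frac{171368}{3} - 23 = - \frac{171437}{3}$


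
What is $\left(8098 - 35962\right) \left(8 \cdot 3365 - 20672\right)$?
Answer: $-174094272$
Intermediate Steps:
$\left(8098 - 35962\right) \left(8 \cdot 3365 - 20672\right) = - 27864 \left(26920 - 20672\right) = \left(-27864\right) 6248 = -174094272$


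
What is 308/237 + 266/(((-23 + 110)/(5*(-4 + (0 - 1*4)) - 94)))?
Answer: -935648/2291 ≈ -408.40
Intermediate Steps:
308/237 + 266/(((-23 + 110)/(5*(-4 + (0 - 1*4)) - 94))) = 308*(1/237) + 266/((87/(5*(-4 + (0 - 4)) - 94))) = 308/237 + 266/((87/(5*(-4 - 4) - 94))) = 308/237 + 266/((87/(5*(-8) - 94))) = 308/237 + 266/((87/(-40 - 94))) = 308/237 + 266/((87/(-134))) = 308/237 + 266/((87*(-1/134))) = 308/237 + 266/(-87/134) = 308/237 + 266*(-134/87) = 308/237 - 35644/87 = -935648/2291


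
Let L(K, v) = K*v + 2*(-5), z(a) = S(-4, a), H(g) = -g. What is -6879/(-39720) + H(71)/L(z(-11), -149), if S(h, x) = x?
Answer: 2795257/21567960 ≈ 0.12960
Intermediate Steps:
z(a) = a
L(K, v) = -10 + K*v (L(K, v) = K*v - 10 = -10 + K*v)
-6879/(-39720) + H(71)/L(z(-11), -149) = -6879/(-39720) + (-1*71)/(-10 - 11*(-149)) = -6879*(-1/39720) - 71/(-10 + 1639) = 2293/13240 - 71/1629 = 2795257/21567960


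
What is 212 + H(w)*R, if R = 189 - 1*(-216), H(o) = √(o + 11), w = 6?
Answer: 212 + 405*√17 ≈ 1881.9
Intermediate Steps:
H(o) = √(11 + o)
R = 405 (R = 189 + 216 = 405)
212 + H(w)*R = 212 + √(11 + 6)*405 = 212 + √17*405 = 212 + 405*√17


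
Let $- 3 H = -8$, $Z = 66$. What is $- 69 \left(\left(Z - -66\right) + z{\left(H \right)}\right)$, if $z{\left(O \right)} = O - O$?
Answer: $-9108$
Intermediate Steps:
$H = \frac{8}{3}$ ($H = \left(- \frac{1}{3}\right) \left(-8\right) = \frac{8}{3} \approx 2.6667$)
$z{\left(O \right)} = 0$
$- 69 \left(\left(Z - -66\right) + z{\left(H \right)}\right) = - 69 \left(\left(66 - -66\right) + 0\right) = - 69 \left(\left(66 + 66\right) + 0\right) = - 69 \left(132 + 0\right) = \left(-69\right) 132 = -9108$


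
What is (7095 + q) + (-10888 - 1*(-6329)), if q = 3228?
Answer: 5764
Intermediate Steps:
(7095 + q) + (-10888 - 1*(-6329)) = (7095 + 3228) + (-10888 - 1*(-6329)) = 10323 + (-10888 + 6329) = 10323 - 4559 = 5764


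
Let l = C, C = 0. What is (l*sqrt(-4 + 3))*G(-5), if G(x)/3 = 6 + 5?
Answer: 0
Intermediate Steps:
l = 0
G(x) = 33 (G(x) = 3*(6 + 5) = 3*11 = 33)
(l*sqrt(-4 + 3))*G(-5) = (0*sqrt(-4 + 3))*33 = (0*sqrt(-1))*33 = (0*I)*33 = 0*33 = 0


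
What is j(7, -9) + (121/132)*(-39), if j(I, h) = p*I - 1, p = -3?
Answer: -231/4 ≈ -57.750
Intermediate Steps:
j(I, h) = -1 - 3*I (j(I, h) = -3*I - 1 = -1 - 3*I)
j(7, -9) + (121/132)*(-39) = (-1 - 3*7) + (121/132)*(-39) = (-1 - 21) + (121*(1/132))*(-39) = -22 + (11/12)*(-39) = -22 - 143/4 = -231/4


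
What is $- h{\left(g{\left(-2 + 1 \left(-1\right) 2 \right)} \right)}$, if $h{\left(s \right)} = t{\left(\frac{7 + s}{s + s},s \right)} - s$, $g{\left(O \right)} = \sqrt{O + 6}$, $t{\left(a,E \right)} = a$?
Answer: $- \frac{1}{2} - \frac{3 \sqrt{2}}{4} \approx -1.5607$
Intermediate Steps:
$g{\left(O \right)} = \sqrt{6 + O}$
$h{\left(s \right)} = - s + \frac{7 + s}{2 s}$ ($h{\left(s \right)} = \frac{7 + s}{s + s} - s = \frac{7 + s}{2 s} - s = - s + \frac{7 + s}{2 s}$)
$- h{\left(g{\left(-2 + 1 \left(-1\right) 2 \right)} \right)} = - (\frac{1}{2} - \sqrt{6 - \left(2 - 1 \left(-1\right) 2\right)} + \frac{7}{2 \sqrt{6 - \left(2 - 1 \left(-1\right) 2\right)}}) = - (\frac{1}{2} - \sqrt{6 - 4} + \frac{7}{2 \sqrt{6 - 4}}) = - (\frac{1}{2} - \sqrt{2} + \frac{7}{2 \sqrt{2}}) = - (\frac{1}{2} - \sqrt{2} + \frac{7 \frac{\sqrt{2}}{2}}{2}) = - (\frac{1}{2} - \sqrt{2} + \frac{7 \sqrt{2}}{4}) = - (\frac{1}{2} + \frac{3 \sqrt{2}}{4}) = - \frac{1}{2} - \frac{3 \sqrt{2}}{4}$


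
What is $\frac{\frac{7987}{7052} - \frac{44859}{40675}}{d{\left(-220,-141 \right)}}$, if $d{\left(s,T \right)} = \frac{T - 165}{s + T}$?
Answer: $\frac{3077726077}{87773070600} \approx 0.035065$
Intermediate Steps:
$d{\left(s,T \right)} = \frac{-165 + T}{T + s}$
$\frac{\frac{7987}{7052} - \frac{44859}{40675}}{d{\left(-220,-141 \right)}} = \frac{\frac{7987}{7052} - \frac{44859}{40675}}{\frac{1}{-141 - 220} \left(-165 - 141\right)} = \frac{7987 \cdot \frac{1}{7052} - \frac{44859}{40675}}{\frac{1}{-361} \left(-306\right)} = \frac{\frac{7987}{7052} - \frac{44859}{40675}}{\left(- \frac{1}{361}\right) \left(-306\right)} = \frac{8525557}{286840100 \cdot \frac{306}{361}} = \frac{8525557}{286840100} \cdot \frac{361}{306} = \frac{3077726077}{87773070600}$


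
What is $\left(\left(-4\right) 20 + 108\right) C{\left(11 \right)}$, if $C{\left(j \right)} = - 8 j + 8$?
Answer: $-2240$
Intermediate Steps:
$C{\left(j \right)} = 8 - 8 j$
$\left(\left(-4\right) 20 + 108\right) C{\left(11 \right)} = \left(\left(-4\right) 20 + 108\right) \left(8 - 88\right) = \left(-80 + 108\right) \left(8 - 88\right) = 28 \left(-80\right) = -2240$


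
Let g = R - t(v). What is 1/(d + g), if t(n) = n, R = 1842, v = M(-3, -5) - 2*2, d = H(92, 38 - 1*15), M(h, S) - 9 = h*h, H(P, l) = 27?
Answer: 1/1855 ≈ 0.00053908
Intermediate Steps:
M(h, S) = 9 + h² (M(h, S) = 9 + h*h = 9 + h²)
d = 27
v = 14 (v = (9 + (-3)²) - 2*2 = (9 + 9) - 4 = 18 - 4 = 14)
g = 1828 (g = 1842 - 1*14 = 1842 - 14 = 1828)
1/(d + g) = 1/(27 + 1828) = 1/1855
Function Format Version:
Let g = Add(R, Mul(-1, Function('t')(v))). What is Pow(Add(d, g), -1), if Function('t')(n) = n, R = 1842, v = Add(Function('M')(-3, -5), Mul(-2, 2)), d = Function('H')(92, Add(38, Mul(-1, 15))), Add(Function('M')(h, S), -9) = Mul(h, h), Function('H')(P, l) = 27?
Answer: Rational(1, 1855) ≈ 0.00053908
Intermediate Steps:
Function('M')(h, S) = Add(9, Pow(h, 2)) (Function('M')(h, S) = Add(9, Mul(h, h)) = Add(9, Pow(h, 2)))
d = 27
v = 14 (v = Add(Add(9, Pow(-3, 2)), Mul(-2, 2)) = Add(Add(9, 9), -4) = Add(18, -4) = 14)
g = 1828 (g = Add(1842, Mul(-1, 14)) = Add(1842, -14) = 1828)
Pow(Add(d, g), -1) = Pow(Add(27, 1828), -1) = Pow(1855, -1) = Rational(1, 1855)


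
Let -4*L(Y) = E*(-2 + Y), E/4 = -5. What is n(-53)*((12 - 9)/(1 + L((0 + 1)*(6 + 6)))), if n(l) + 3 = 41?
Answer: 38/17 ≈ 2.2353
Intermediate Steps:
n(l) = 38 (n(l) = -3 + 41 = 38)
E = -20 (E = 4*(-5) = -20)
L(Y) = -10 + 5*Y (L(Y) = -(-5)*(-2 + Y) = -(40 - 20*Y)/4 = -10 + 5*Y)
n(-53)*((12 - 9)/(1 + L((0 + 1)*(6 + 6)))) = 38*((12 - 9)/(1 + (-10 + 5*((0 + 1)*(6 + 6))))) = 38*(3/(1 + (-10 + 5*(1*12)))) = 38*(3/(1 + (-10 + 5*12))) = 38*(3/(1 + (-10 + 60))) = 38*(3/(1 + 50)) = 38*(3/51) = 38*(3*(1/51)) = 38*(1/17) = 38/17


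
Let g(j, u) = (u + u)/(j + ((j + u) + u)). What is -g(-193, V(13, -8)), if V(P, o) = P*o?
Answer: -104/297 ≈ -0.35017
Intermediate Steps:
g(j, u) = 2*u/(2*j + 2*u) (g(j, u) = (2*u)/(j + (j + 2*u)) = (2*u)/(2*j + 2*u) = 2*u/(2*j + 2*u))
-g(-193, V(13, -8)) = -13*(-8)/(-193 + 13*(-8)) = -(-104)/(-193 - 104) = -(-104)/(-297) = -(-104)*(-1)/297 = -1*104/297 = -104/297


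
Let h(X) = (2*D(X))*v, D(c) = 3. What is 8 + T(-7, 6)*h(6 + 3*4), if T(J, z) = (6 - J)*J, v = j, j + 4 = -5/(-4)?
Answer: 3019/2 ≈ 1509.5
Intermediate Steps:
j = -11/4 (j = -4 - 5/(-4) = -4 - 5*(-1/4) = -4 + 5/4 = -11/4 ≈ -2.7500)
v = -11/4 ≈ -2.7500
T(J, z) = J*(6 - J)
h(X) = -33/2 (h(X) = (2*3)*(-11/4) = 6*(-11/4) = -33/2)
8 + T(-7, 6)*h(6 + 3*4) = 8 - 7*(6 - 1*(-7))*(-33/2) = 8 - 7*(6 + 7)*(-33/2) = 8 - 7*13*(-33/2) = 8 - 91*(-33/2) = 8 + 3003/2 = 3019/2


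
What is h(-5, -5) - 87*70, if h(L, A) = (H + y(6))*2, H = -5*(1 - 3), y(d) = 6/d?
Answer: -6068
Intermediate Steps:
H = 10 (H = -5*(-2) = 10)
h(L, A) = 22 (h(L, A) = (10 + 6/6)*2 = (10 + 6*(⅙))*2 = (10 + 1)*2 = 11*2 = 22)
h(-5, -5) - 87*70 = 22 - 87*70 = 22 - 6090 = -6068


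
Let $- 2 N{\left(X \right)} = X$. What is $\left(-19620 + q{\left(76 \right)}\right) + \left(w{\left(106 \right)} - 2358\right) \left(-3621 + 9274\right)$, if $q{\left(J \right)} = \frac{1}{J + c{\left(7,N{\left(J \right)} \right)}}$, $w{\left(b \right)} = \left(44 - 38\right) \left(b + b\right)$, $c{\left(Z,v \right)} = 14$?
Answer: $- \frac{554290019}{90} \approx -6.1588 \cdot 10^{6}$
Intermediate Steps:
$N{\left(X \right)} = - \frac{X}{2}$
$w{\left(b \right)} = 12 b$ ($w{\left(b \right)} = 6 \cdot 2 b = 12 b$)
$q{\left(J \right)} = \frac{1}{14 + J}$ ($q{\left(J \right)} = \frac{1}{J + 14} = \frac{1}{14 + J}$)
$\left(-19620 + q{\left(76 \right)}\right) + \left(w{\left(106 \right)} - 2358\right) \left(-3621 + 9274\right) = \left(-19620 + \frac{1}{14 + 76}\right) + \left(12 \cdot 106 - 2358\right) \left(-3621 + 9274\right) = \left(-19620 + \frac{1}{90}\right) + \left(1272 - 2358\right) 5653 = \left(-19620 + \frac{1}{90}\right) - 6139158 = - \frac{1765799}{90} - 6139158 = - \frac{554290019}{90}$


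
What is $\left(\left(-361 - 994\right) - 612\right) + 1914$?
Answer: $-53$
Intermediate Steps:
$\left(\left(-361 - 994\right) - 612\right) + 1914 = \left(-1355 - 612\right) + 1914 = -1967 + 1914 = -53$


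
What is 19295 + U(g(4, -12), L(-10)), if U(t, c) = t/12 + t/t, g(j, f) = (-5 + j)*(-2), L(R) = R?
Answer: 115777/6 ≈ 19296.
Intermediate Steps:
g(j, f) = 10 - 2*j
U(t, c) = 1 + t/12 (U(t, c) = t*(1/12) + 1 = t/12 + 1 = 1 + t/12)
19295 + U(g(4, -12), L(-10)) = 19295 + (1 + (10 - 2*4)/12) = 19295 + (1 + (10 - 8)/12) = 19295 + (1 + (1/12)*2) = 19295 + (1 + ⅙) = 19295 + 7/6 = 115777/6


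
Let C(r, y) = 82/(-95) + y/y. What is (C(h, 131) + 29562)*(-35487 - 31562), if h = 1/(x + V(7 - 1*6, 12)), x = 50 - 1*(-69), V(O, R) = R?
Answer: -188300612747/95 ≈ -1.9821e+9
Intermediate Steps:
x = 119 (x = 50 + 69 = 119)
h = 1/131 (h = 1/(119 + 12) = 1/131 ≈ 0.0076336)
C(r, y) = 13/95 (C(r, y) = 82*(-1/95) + 1 = -82/95 + 1 = 13/95)
(C(h, 131) + 29562)*(-35487 - 31562) = (13/95 + 29562)*(-35487 - 31562) = (2808403/95)*(-67049) = -188300612747/95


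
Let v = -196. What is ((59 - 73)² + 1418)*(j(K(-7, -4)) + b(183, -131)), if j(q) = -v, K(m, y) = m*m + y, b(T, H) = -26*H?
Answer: 5813628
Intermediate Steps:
K(m, y) = y + m² (K(m, y) = m² + y = y + m²)
j(q) = 196 (j(q) = -1*(-196) = 196)
((59 - 73)² + 1418)*(j(K(-7, -4)) + b(183, -131)) = ((59 - 73)² + 1418)*(196 - 26*(-131)) = ((-14)² + 1418)*(196 + 3406) = (196 + 1418)*3602 = 1614*3602 = 5813628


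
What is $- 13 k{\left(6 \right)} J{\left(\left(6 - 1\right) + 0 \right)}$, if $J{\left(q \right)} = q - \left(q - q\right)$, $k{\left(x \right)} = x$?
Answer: $-390$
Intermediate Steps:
$J{\left(q \right)} = q$ ($J{\left(q \right)} = q - 0 = q + 0 = q$)
$- 13 k{\left(6 \right)} J{\left(\left(6 - 1\right) + 0 \right)} = \left(-13\right) 6 \left(\left(6 - 1\right) + 0\right) = - 78 \left(5 + 0\right) = \left(-78\right) 5 = -390$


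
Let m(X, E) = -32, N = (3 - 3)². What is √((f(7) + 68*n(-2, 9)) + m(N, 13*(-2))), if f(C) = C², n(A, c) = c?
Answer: √629 ≈ 25.080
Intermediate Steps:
N = 0 (N = 0² = 0)
√((f(7) + 68*n(-2, 9)) + m(N, 13*(-2))) = √((7² + 68*9) - 32) = √((49 + 612) - 32) = √(661 - 32) = √629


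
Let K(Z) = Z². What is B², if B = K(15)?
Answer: 50625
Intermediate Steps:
B = 225 (B = 15² = 225)
B² = 225² = 50625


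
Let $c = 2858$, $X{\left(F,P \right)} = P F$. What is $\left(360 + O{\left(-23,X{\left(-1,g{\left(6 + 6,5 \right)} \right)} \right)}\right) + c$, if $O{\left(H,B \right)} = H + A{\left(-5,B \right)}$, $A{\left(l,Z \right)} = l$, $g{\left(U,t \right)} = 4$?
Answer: $3190$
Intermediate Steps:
$X{\left(F,P \right)} = F P$
$O{\left(H,B \right)} = -5 + H$ ($O{\left(H,B \right)} = H - 5 = -5 + H$)
$\left(360 + O{\left(-23,X{\left(-1,g{\left(6 + 6,5 \right)} \right)} \right)}\right) + c = \left(360 - 28\right) + 2858 = 332 + 2858 = 3190$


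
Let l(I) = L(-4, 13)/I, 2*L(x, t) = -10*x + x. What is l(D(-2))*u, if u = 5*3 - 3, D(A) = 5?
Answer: 216/5 ≈ 43.200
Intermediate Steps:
u = 12 (u = 15 - 3 = 12)
L(x, t) = -9*x/2 (L(x, t) = (-10*x + x)/2 = (-9*x)/2 = -9*x/2)
l(I) = 18/I (l(I) = (-9/2*(-4))/I = 18/I)
l(D(-2))*u = (18/5)*12 = 216/5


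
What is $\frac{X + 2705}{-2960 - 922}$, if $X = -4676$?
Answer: $\frac{657}{1294} \approx 0.50773$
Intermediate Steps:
$\frac{X + 2705}{-2960 - 922} = \frac{-4676 + 2705}{-2960 - 922} = - \frac{1971}{-3882} = \left(-1971\right) \left(- \frac{1}{3882}\right) = \frac{657}{1294}$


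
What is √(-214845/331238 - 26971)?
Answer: I*√2959291866449434/331238 ≈ 164.23*I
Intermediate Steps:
√(-214845/331238 - 26971) = √(-8934034943/331238) = I*√2959291866449434/331238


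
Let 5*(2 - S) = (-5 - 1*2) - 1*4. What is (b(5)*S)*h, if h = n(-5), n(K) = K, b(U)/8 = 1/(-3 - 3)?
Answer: 28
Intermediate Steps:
b(U) = -4/3 (b(U) = 8/(-3 - 3) = 8/(-6) = 8*(-⅙) = -4/3)
S = 21/5 (S = 2 - ((-5 - 1*2) - 1*4)/5 = 2 - ((-5 - 2) - 4)/5 = 2 - (-7 - 4)/5 = 2 - ⅕*(-11) = 2 + 11/5 = 21/5 ≈ 4.2000)
h = -5
(b(5)*S)*h = -4/3*21/5*(-5) = -28/5*(-5) = 28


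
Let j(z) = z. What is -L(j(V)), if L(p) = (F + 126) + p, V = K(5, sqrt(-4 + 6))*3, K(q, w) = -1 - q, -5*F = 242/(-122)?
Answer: -33061/305 ≈ -108.40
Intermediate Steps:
F = 121/305 (F = -242/(5*(-122)) = -242*(-1)/(5*122) = -1/5*(-121/61) = 121/305 ≈ 0.39672)
V = -18 (V = (-1 - 1*5)*3 = (-1 - 5)*3 = -6*3 = -18)
L(p) = 38551/305 + p (L(p) = (121/305 + 126) + p = 38551/305 + p)
-L(j(V)) = -(38551/305 - 18) = -1*33061/305 = -33061/305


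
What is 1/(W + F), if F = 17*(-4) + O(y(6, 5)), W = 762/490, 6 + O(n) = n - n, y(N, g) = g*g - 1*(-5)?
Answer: -245/17749 ≈ -0.013804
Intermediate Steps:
y(N, g) = 5 + g**2 (y(N, g) = g**2 + 5 = 5 + g**2)
O(n) = -6 (O(n) = -6 + (n - n) = -6 + 0 = -6)
W = 381/245 (W = 762*(1/490) = 381/245 ≈ 1.5551)
F = -74 (F = 17*(-4) - 6 = -68 - 6 = -74)
1/(W + F) = 1/(381/245 - 74) = 1/(-17749/245) = -245/17749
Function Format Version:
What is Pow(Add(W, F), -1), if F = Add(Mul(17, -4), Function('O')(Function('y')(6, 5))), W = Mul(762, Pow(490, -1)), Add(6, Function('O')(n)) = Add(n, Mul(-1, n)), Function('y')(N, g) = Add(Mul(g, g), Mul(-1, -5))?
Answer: Rational(-245, 17749) ≈ -0.013804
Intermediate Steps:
Function('y')(N, g) = Add(5, Pow(g, 2)) (Function('y')(N, g) = Add(Pow(g, 2), 5) = Add(5, Pow(g, 2)))
Function('O')(n) = -6 (Function('O')(n) = Add(-6, Add(n, Mul(-1, n))) = Add(-6, 0) = -6)
W = Rational(381, 245) (W = Mul(762, Rational(1, 490)) = Rational(381, 245) ≈ 1.5551)
F = -74 (F = Add(Mul(17, -4), -6) = Add(-68, -6) = -74)
Pow(Add(W, F), -1) = Pow(Add(Rational(381, 245), -74), -1) = Pow(Rational(-17749, 245), -1) = Rational(-245, 17749)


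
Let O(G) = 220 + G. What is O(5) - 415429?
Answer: -415204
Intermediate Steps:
O(5) - 415429 = (220 + 5) - 415429 = 225 - 415429 = -415204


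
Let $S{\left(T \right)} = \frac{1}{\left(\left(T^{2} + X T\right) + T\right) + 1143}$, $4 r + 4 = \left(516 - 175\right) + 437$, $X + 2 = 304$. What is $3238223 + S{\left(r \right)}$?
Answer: $\frac{1259225110453}{388863} \approx 3.2382 \cdot 10^{6}$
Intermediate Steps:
$X = 302$ ($X = -2 + 304 = 302$)
$r = \frac{387}{2}$ ($r = -1 + \frac{\left(516 - 175\right) + 437}{4} = -1 + \frac{341 + 437}{4} = -1 + \frac{1}{4} \cdot 778 = -1 + \frac{389}{2} = \frac{387}{2} \approx 193.5$)
$S{\left(T \right)} = \frac{1}{1143 + T^{2} + 303 T}$ ($S{\left(T \right)} = \frac{1}{\left(\left(T^{2} + 302 T\right) + T\right) + 1143} = \frac{1}{\left(T^{2} + 303 T\right) + 1143} = \frac{1}{1143 + T^{2} + 303 T}$)
$3238223 + S{\left(r \right)} = 3238223 + \frac{1}{1143 + \left(\frac{387}{2}\right)^{2} + 303 \cdot \frac{387}{2}} = 3238223 + \frac{1}{1143 + \frac{149769}{4} + \frac{117261}{2}} = 3238223 + \frac{1}{\frac{388863}{4}} = 3238223 + \frac{4}{388863} = \frac{1259225110453}{388863}$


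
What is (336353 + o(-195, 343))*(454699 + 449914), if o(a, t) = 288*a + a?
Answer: 253289830774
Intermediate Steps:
o(a, t) = 289*a
(336353 + o(-195, 343))*(454699 + 449914) = (336353 + 289*(-195))*(454699 + 449914) = (336353 - 56355)*904613 = 279998*904613 = 253289830774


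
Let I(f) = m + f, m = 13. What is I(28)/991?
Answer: 41/991 ≈ 0.041372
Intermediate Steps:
I(f) = 13 + f
I(28)/991 = (13 + 28)/991 = 41*(1/991) = 41/991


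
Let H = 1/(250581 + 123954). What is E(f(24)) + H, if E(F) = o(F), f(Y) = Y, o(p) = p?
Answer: 8988841/374535 ≈ 24.000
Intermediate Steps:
E(F) = F
H = 1/374535 ≈ 2.6700e-6
E(f(24)) + H = 24 + 1/374535 = 8988841/374535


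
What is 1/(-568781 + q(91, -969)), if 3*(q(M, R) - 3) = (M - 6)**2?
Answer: -3/1699109 ≈ -1.7656e-6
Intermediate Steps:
q(M, R) = 3 + (-6 + M)**2/3 (q(M, R) = 3 + (M - 6)**2/3 = 3 + (-6 + M)**2/3)
1/(-568781 + q(91, -969)) = 1/(-568781 + (3 + (-6 + 91)**2/3)) = 1/(-568781 + (3 + (1/3)*85**2)) = 1/(-568781 + (3 + (1/3)*7225)) = 1/(-568781 + (3 + 7225/3)) = 1/(-568781 + 7234/3) = 1/(-1699109/3) = -3/1699109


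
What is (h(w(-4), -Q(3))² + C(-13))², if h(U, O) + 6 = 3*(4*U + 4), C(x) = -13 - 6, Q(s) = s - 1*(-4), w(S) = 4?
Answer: 8392609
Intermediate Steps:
Q(s) = 4 + s (Q(s) = s + 4 = 4 + s)
C(x) = -19
h(U, O) = 6 + 12*U (h(U, O) = -6 + 3*(4*U + 4) = -6 + 3*(4 + 4*U) = -6 + (12 + 12*U) = 6 + 12*U)
(h(w(-4), -Q(3))² + C(-13))² = ((6 + 12*4)² - 19)² = ((6 + 48)² - 19)² = (54² - 19)² = (2916 - 19)² = 2897² = 8392609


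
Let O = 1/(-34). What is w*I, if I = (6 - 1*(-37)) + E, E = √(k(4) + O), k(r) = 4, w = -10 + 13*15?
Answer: 7955 + 555*√510/34 ≈ 8323.6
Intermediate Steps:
O = -1/34 ≈ -0.029412
w = 185 (w = -10 + 195 = 185)
E = 3*√510/34 (E = √(4 - 1/34) = √(135/34) = 3*√510/34 ≈ 1.9926)
I = 43 + 3*√510/34 (I = (6 - 1*(-37)) + 3*√510/34 = (6 + 37) + 3*√510/34 = 43 + 3*√510/34 ≈ 44.993)
w*I = 185*(43 + 3*√510/34) = 7955 + 555*√510/34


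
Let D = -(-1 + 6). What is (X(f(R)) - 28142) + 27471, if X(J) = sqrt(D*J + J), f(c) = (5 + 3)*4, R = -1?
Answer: -671 + 8*I*sqrt(2) ≈ -671.0 + 11.314*I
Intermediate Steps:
D = -5 (D = -1*5 = -5)
f(c) = 32 (f(c) = 8*4 = 32)
X(J) = 2*sqrt(-J) (X(J) = sqrt(-5*J + J) = sqrt(-4*J) = 2*sqrt(-J))
(X(f(R)) - 28142) + 27471 = (2*sqrt(-1*32) - 28142) + 27471 = (2*sqrt(-32) - 28142) + 27471 = (2*(4*I*sqrt(2)) - 28142) + 27471 = (8*I*sqrt(2) - 28142) + 27471 = (-28142 + 8*I*sqrt(2)) + 27471 = -671 + 8*I*sqrt(2)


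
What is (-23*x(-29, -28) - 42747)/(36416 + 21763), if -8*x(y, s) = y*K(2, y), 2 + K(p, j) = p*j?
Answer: -25163/38786 ≈ -0.64876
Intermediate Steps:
K(p, j) = -2 + j*p (K(p, j) = -2 + p*j = -2 + j*p)
x(y, s) = -y*(-2 + 2*y)/8 (x(y, s) = -y*(-2 + y*2)/8 = -y*(-2 + 2*y)/8)
(-23*x(-29, -28) - 42747)/(36416 + 21763) = (-23*(1/4)*(-29)*(1 - 1*(-29)) - 42747)/(36416 + 21763) = (-23*(1/4)*(-29)*(1 + 29) - 42747)/58179 = (-23*(1/4)*(-29)*30 - 42747)*(1/58179) = (-23*(-435)/2 - 42747)*(1/58179) = (-1*(-10005/2) - 42747)*(1/58179) = (10005/2 - 42747)*(1/58179) = -75489/2*1/58179 = -25163/38786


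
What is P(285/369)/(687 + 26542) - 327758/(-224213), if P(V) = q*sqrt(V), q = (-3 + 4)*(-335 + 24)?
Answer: 327758/224213 - 311*sqrt(11685)/3349167 ≈ 1.4518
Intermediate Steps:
q = -311 (q = 1*(-311) = -311)
P(V) = -311*sqrt(V)
P(285/369)/(687 + 26542) - 327758/(-224213) = (-311*sqrt(11685)/123)/(687 + 26542) - 327758/(-224213) = -311*sqrt(11685)/123/27229 - 327758*(-1/224213) = -311*sqrt(11685)/123*(1/27229) + 327758/224213 = -311*sqrt(11685)/3349167 + 327758/224213 = 327758/224213 - 311*sqrt(11685)/3349167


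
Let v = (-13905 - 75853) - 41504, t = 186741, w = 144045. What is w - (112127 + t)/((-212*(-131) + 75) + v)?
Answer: 14896712543/103415 ≈ 1.4405e+5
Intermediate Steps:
v = -131262 (v = -89758 - 41504 = -131262)
w - (112127 + t)/((-212*(-131) + 75) + v) = 144045 - (112127 + 186741)/((-212*(-131) + 75) - 131262) = 144045 - 298868/((27772 + 75) - 131262) = 144045 - 298868/(27847 - 131262) = 144045 - 298868/(-103415) = 144045 - 298868*(-1)/103415 = 144045 - 1*(-298868/103415) = 144045 + 298868/103415 = 14896712543/103415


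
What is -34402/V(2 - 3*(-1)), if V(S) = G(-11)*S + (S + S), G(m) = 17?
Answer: -34402/95 ≈ -362.13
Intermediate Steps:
V(S) = 19*S (V(S) = 17*S + (S + S) = 17*S + 2*S = 19*S)
-34402/V(2 - 3*(-1)) = -34402*1/(19*(2 - 3*(-1))) = -34402*1/(19*(2 + 3)) = -34402/(19*5) = -34402/95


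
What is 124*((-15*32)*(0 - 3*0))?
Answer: 0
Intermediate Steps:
124*((-15*32)*(0 - 3*0)) = 124*(-480*(0 + 0)) = 124*(-480*0) = 124*0 = 0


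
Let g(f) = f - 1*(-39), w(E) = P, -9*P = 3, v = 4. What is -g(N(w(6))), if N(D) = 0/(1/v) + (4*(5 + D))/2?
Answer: -145/3 ≈ -48.333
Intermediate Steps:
P = -⅓ (P = -⅑*3 = -⅓ ≈ -0.33333)
w(E) = -⅓
N(D) = 10 + 2*D (N(D) = 0/(1/4) + (4*(5 + D))/2 = 0/(¼) + (20 + 4*D)*(½) = 0*4 + (10 + 2*D) = 0 + (10 + 2*D) = 10 + 2*D)
g(f) = 39 + f (g(f) = f + 39 = 39 + f)
-g(N(w(6))) = -(39 + (10 + 2*(-⅓))) = -(39 + (10 - ⅔)) = -(39 + 28/3) = -1*145/3 = -145/3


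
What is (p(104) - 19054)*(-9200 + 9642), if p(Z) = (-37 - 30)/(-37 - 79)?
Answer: -488453537/58 ≈ -8.4216e+6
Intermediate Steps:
p(Z) = 67/116 (p(Z) = -67/(-116) = -67*(-1/116) = 67/116)
(p(104) - 19054)*(-9200 + 9642) = (67/116 - 19054)*(-9200 + 9642) = -2210197/116*442 = -488453537/58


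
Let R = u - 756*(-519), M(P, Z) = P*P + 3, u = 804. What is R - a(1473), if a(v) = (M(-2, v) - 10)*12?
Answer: 393204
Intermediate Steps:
M(P, Z) = 3 + P**2 (M(P, Z) = P**2 + 3 = 3 + P**2)
a(v) = -36 (a(v) = ((3 + (-2)**2) - 10)*12 = ((3 + 4) - 10)*12 = (7 - 10)*12 = -3*12 = -36)
R = 393168 (R = 804 - 756*(-519) = 804 + 392364 = 393168)
R - a(1473) = 393168 - 1*(-36) = 393168 + 36 = 393204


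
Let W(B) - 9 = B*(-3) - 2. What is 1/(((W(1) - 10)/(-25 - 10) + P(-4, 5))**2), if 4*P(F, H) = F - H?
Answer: 19600/84681 ≈ 0.23146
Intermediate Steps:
W(B) = 7 - 3*B (W(B) = 9 + (B*(-3) - 2) = 9 + (-3*B - 2) = 9 + (-2 - 3*B) = 7 - 3*B)
P(F, H) = -H/4 + F/4 (P(F, H) = (F - H)/4 = -H/4 + F/4)
1/(((W(1) - 10)/(-25 - 10) + P(-4, 5))**2) = 1/((((7 - 3*1) - 10)/(-25 - 10) + (-1/4*5 + (1/4)*(-4)))**2) = 1/((((7 - 3) - 10)/(-35) + (-5/4 - 1))**2) = 1/(((4 - 10)*(-1/35) - 9/4)**2) = 1/((-6*(-1/35) - 9/4)**2) = 1/((6/35 - 9/4)**2) = 1/((-291/140)**2) = 1/(84681/19600) = 19600/84681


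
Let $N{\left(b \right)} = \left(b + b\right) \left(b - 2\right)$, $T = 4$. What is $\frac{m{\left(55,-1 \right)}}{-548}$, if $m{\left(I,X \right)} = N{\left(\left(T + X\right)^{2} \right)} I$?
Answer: $- \frac{3465}{274} \approx -12.646$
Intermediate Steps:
$N{\left(b \right)} = 2 b \left(-2 + b\right)$
$m{\left(I,X \right)} = 2 I \left(4 + X\right)^{2} \left(-2 + \left(4 + X\right)^{2}\right)$ ($m{\left(I,X \right)} = 2 \left(4 + X\right)^{2} \left(-2 + \left(4 + X\right)^{2}\right) I = 2 I \left(4 + X\right)^{2} \left(-2 + \left(4 + X\right)^{2}\right)$)
$\frac{m{\left(55,-1 \right)}}{-548} = \frac{2 \cdot 55 \left(4 - 1\right)^{2} \left(-2 + \left(4 - 1\right)^{2}\right)}{-548} = 2 \cdot 55 \cdot 3^{2} \left(-2 + 3^{2}\right) \left(- \frac{1}{548}\right) = 2 \cdot 55 \cdot 9 \left(-2 + 9\right) \left(- \frac{1}{548}\right) = 2 \cdot 55 \cdot 9 \cdot 7 \left(- \frac{1}{548}\right) = 6930 \left(- \frac{1}{548}\right) = - \frac{3465}{274}$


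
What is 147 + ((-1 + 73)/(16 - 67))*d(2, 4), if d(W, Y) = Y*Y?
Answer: 2115/17 ≈ 124.41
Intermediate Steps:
d(W, Y) = Y²
147 + ((-1 + 73)/(16 - 67))*d(2, 4) = 147 + ((-1 + 73)/(16 - 67))*4² = 147 + (72/(-51))*16 = 147 + (72*(-1/51))*16 = 147 - 24/17*16 = 147 - 384/17 = 2115/17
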